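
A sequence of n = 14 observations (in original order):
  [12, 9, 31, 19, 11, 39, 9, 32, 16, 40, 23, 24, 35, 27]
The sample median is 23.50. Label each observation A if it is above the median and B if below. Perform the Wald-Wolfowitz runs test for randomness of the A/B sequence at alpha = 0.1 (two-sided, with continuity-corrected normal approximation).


Step 1: Compute median = 23.50; label A = above, B = below.
Labels in order: BBABBABABABAAA  (n_A = 7, n_B = 7)
Step 2: Count runs R = 10.
Step 3: Under H0 (random ordering), E[R] = 2*n_A*n_B/(n_A+n_B) + 1 = 2*7*7/14 + 1 = 8.0000.
        Var[R] = 2*n_A*n_B*(2*n_A*n_B - n_A - n_B) / ((n_A+n_B)^2 * (n_A+n_B-1)) = 8232/2548 = 3.2308.
        SD[R] = 1.7974.
Step 4: Continuity-corrected z = (R - 0.5 - E[R]) / SD[R] = (10 - 0.5 - 8.0000) / 1.7974 = 0.8345.
Step 5: Two-sided p-value via normal approximation = 2*(1 - Phi(|z|)) = 0.403986.
Step 6: alpha = 0.1. fail to reject H0.

R = 10, z = 0.8345, p = 0.403986, fail to reject H0.


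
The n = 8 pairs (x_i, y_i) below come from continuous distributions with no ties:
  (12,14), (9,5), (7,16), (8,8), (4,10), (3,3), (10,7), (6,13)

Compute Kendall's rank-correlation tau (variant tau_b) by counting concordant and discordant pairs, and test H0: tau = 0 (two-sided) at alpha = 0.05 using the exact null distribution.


Step 1: Enumerate the 28 unordered pairs (i,j) with i<j and classify each by sign(x_j-x_i) * sign(y_j-y_i).
  (1,2):dx=-3,dy=-9->C; (1,3):dx=-5,dy=+2->D; (1,4):dx=-4,dy=-6->C; (1,5):dx=-8,dy=-4->C
  (1,6):dx=-9,dy=-11->C; (1,7):dx=-2,dy=-7->C; (1,8):dx=-6,dy=-1->C; (2,3):dx=-2,dy=+11->D
  (2,4):dx=-1,dy=+3->D; (2,5):dx=-5,dy=+5->D; (2,6):dx=-6,dy=-2->C; (2,7):dx=+1,dy=+2->C
  (2,8):dx=-3,dy=+8->D; (3,4):dx=+1,dy=-8->D; (3,5):dx=-3,dy=-6->C; (3,6):dx=-4,dy=-13->C
  (3,7):dx=+3,dy=-9->D; (3,8):dx=-1,dy=-3->C; (4,5):dx=-4,dy=+2->D; (4,6):dx=-5,dy=-5->C
  (4,7):dx=+2,dy=-1->D; (4,8):dx=-2,dy=+5->D; (5,6):dx=-1,dy=-7->C; (5,7):dx=+6,dy=-3->D
  (5,8):dx=+2,dy=+3->C; (6,7):dx=+7,dy=+4->C; (6,8):dx=+3,dy=+10->C; (7,8):dx=-4,dy=+6->D
Step 2: C = 16, D = 12, total pairs = 28.
Step 3: tau = (C - D)/(n(n-1)/2) = (16 - 12)/28 = 0.142857.
Step 4: Exact two-sided p-value (enumerate n! = 40320 permutations of y under H0): p = 0.719544.
Step 5: alpha = 0.05. fail to reject H0.

tau_b = 0.1429 (C=16, D=12), p = 0.719544, fail to reject H0.


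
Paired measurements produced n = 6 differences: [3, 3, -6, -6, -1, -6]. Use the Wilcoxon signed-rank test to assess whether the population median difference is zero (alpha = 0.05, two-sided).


Step 1: Drop any zero differences (none here) and take |d_i|.
|d| = [3, 3, 6, 6, 1, 6]
Step 2: Midrank |d_i| (ties get averaged ranks).
ranks: |3|->2.5, |3|->2.5, |6|->5, |6|->5, |1|->1, |6|->5
Step 3: Attach original signs; sum ranks with positive sign and with negative sign.
W+ = 2.5 + 2.5 = 5
W- = 5 + 5 + 1 + 5 = 16
(Check: W+ + W- = 21 should equal n(n+1)/2 = 21.)
Step 4: Test statistic W = min(W+, W-) = 5.
Step 5: Ties in |d|, so use the tie-corrected normal approximation.
        E[W] = n(n+1)/4 = 6*7/4 = 10.5.
        Tie groups: |d|=3 (t=2), |d|=6 (t=3); sum(t^3 - t) = 30.
        Var[W] = n(n+1)(2n+1)/24 - sum(t^3-t)/48 = 546/24 - 30/48 = 22.125.
        z = (W - E[W]) / sqrt(Var[W]) = (5 - 10.5) / 4.7037 = -1.1693.
        Two-sided p = 2*Phi(z) = 0.242288.
Step 6: alpha = 0.05. fail to reject H0.

W+ = 5, W- = 16, W = min = 5, p = 0.242288, fail to reject H0.


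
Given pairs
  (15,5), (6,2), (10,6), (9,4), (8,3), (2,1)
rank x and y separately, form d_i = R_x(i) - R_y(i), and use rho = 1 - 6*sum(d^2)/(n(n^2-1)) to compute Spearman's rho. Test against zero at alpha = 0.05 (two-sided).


Step 1: Rank x and y separately (midranks; no ties here).
rank(x): 15->6, 6->2, 10->5, 9->4, 8->3, 2->1
rank(y): 5->5, 2->2, 6->6, 4->4, 3->3, 1->1
Step 2: d_i = R_x(i) - R_y(i); compute d_i^2.
  (6-5)^2=1, (2-2)^2=0, (5-6)^2=1, (4-4)^2=0, (3-3)^2=0, (1-1)^2=0
sum(d^2) = 2.
Step 3: rho = 1 - 6*2 / (6*(6^2 - 1)) = 1 - 12/210 = 0.942857.
Step 4: Under H0, t = rho * sqrt((n-2)/(1-rho^2)) = 5.6595 ~ t(4).
Step 5: Two-sided p-value from the t-distribution with 4 df = 0.004805.
Step 6: alpha = 0.05. reject H0.

rho = 0.9429, p = 0.004805, reject H0 at alpha = 0.05.


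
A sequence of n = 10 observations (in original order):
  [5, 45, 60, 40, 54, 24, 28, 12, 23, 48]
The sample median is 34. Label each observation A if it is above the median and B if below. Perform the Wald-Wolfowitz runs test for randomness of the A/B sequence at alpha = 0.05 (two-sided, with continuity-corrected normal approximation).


Step 1: Compute median = 34; label A = above, B = below.
Labels in order: BAAAABBBBA  (n_A = 5, n_B = 5)
Step 2: Count runs R = 4.
Step 3: Under H0 (random ordering), E[R] = 2*n_A*n_B/(n_A+n_B) + 1 = 2*5*5/10 + 1 = 6.0000.
        Var[R] = 2*n_A*n_B*(2*n_A*n_B - n_A - n_B) / ((n_A+n_B)^2 * (n_A+n_B-1)) = 2000/900 = 2.2222.
        SD[R] = 1.4907.
Step 4: Continuity-corrected z = (R + 0.5 - E[R]) / SD[R] = (4 + 0.5 - 6.0000) / 1.4907 = -1.0062.
Step 5: Two-sided p-value via normal approximation = 2*(1 - Phi(|z|)) = 0.314305.
Step 6: alpha = 0.05. fail to reject H0.

R = 4, z = -1.0062, p = 0.314305, fail to reject H0.


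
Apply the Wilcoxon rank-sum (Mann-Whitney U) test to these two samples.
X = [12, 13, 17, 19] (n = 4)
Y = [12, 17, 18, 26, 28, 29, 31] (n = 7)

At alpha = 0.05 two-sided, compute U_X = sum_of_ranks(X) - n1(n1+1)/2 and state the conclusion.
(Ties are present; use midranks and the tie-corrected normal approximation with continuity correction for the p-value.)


Step 1: Combine and sort all 11 observations; assign midranks.
sorted (value, group): (12,X), (12,Y), (13,X), (17,X), (17,Y), (18,Y), (19,X), (26,Y), (28,Y), (29,Y), (31,Y)
ranks: 12->1.5, 12->1.5, 13->3, 17->4.5, 17->4.5, 18->6, 19->7, 26->8, 28->9, 29->10, 31->11
Step 2: Rank sum for X: R1 = 1.5 + 3 + 4.5 + 7 = 16.
Step 3: U_X = R1 - n1(n1+1)/2 = 16 - 4*5/2 = 16 - 10 = 6.
       U_Y = n1*n2 - U_X = 28 - 6 = 22.
Step 4: Ties are present, so use the tie-corrected normal approximation (with continuity correction) for the p-value.
Step 5: p-value = 0.154489; compare to alpha = 0.05. fail to reject H0.

U_X = 6, p = 0.154489, fail to reject H0 at alpha = 0.05.


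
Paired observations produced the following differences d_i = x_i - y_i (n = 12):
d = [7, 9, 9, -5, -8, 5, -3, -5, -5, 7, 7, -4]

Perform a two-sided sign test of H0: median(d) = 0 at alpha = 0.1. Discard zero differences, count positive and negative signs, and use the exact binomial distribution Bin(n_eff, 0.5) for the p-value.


Step 1: Discard zero differences. Original n = 12; n_eff = number of nonzero differences = 12.
Nonzero differences (with sign): +7, +9, +9, -5, -8, +5, -3, -5, -5, +7, +7, -4
Step 2: Count signs: positive = 6, negative = 6.
Step 3: Under H0: P(positive) = 0.5, so the number of positives S ~ Bin(12, 0.5).
Step 4: Two-sided exact p-value = sum of Bin(12,0.5) probabilities at or below the observed probability = 1.000000.
Step 5: alpha = 0.1. fail to reject H0.

n_eff = 12, pos = 6, neg = 6, p = 1.000000, fail to reject H0.


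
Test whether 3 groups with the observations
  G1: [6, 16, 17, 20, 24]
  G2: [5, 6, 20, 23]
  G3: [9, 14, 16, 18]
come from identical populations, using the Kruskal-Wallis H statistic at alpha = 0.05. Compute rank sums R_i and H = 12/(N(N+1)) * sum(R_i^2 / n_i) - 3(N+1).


Step 1: Combine all N = 13 observations and assign midranks.
sorted (value, group, rank): (5,G2,1), (6,G1,2.5), (6,G2,2.5), (9,G3,4), (14,G3,5), (16,G1,6.5), (16,G3,6.5), (17,G1,8), (18,G3,9), (20,G1,10.5), (20,G2,10.5), (23,G2,12), (24,G1,13)
Step 2: Sum ranks within each group.
R_1 = 40.5 (n_1 = 5)
R_2 = 26 (n_2 = 4)
R_3 = 24.5 (n_3 = 4)
Step 3: H = 12/(N(N+1)) * sum(R_i^2/n_i) - 3(N+1)
     = 12/(13*14) * (40.5^2/5 + 26^2/4 + 24.5^2/4) - 3*14
     = 0.065934 * 647.112 - 42
     = 0.666758.
Step 4: Ties present; correction factor C = 1 - 18/(13^3 - 13) = 0.991758. Corrected H = 0.666758 / 0.991758 = 0.672299.
Step 5: Under H0, H ~ chi^2(2); p-value = 0.714516.
Step 6: alpha = 0.05. fail to reject H0.

H = 0.6723, df = 2, p = 0.714516, fail to reject H0.


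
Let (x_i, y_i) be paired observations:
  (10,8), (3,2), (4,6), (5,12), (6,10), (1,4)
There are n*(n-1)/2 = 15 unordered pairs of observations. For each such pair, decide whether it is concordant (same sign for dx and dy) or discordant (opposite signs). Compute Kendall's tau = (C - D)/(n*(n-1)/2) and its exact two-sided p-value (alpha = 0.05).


Step 1: Enumerate the 15 unordered pairs (i,j) with i<j and classify each by sign(x_j-x_i) * sign(y_j-y_i).
  (1,2):dx=-7,dy=-6->C; (1,3):dx=-6,dy=-2->C; (1,4):dx=-5,dy=+4->D; (1,5):dx=-4,dy=+2->D
  (1,6):dx=-9,dy=-4->C; (2,3):dx=+1,dy=+4->C; (2,4):dx=+2,dy=+10->C; (2,5):dx=+3,dy=+8->C
  (2,6):dx=-2,dy=+2->D; (3,4):dx=+1,dy=+6->C; (3,5):dx=+2,dy=+4->C; (3,6):dx=-3,dy=-2->C
  (4,5):dx=+1,dy=-2->D; (4,6):dx=-4,dy=-8->C; (5,6):dx=-5,dy=-6->C
Step 2: C = 11, D = 4, total pairs = 15.
Step 3: tau = (C - D)/(n(n-1)/2) = (11 - 4)/15 = 0.466667.
Step 4: Exact two-sided p-value (enumerate n! = 720 permutations of y under H0): p = 0.272222.
Step 5: alpha = 0.05. fail to reject H0.

tau_b = 0.4667 (C=11, D=4), p = 0.272222, fail to reject H0.


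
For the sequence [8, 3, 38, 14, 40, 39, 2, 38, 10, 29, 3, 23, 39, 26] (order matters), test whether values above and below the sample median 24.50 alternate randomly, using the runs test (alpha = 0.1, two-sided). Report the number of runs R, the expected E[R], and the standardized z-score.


Step 1: Compute median = 24.50; label A = above, B = below.
Labels in order: BBABAABABABBAA  (n_A = 7, n_B = 7)
Step 2: Count runs R = 10.
Step 3: Under H0 (random ordering), E[R] = 2*n_A*n_B/(n_A+n_B) + 1 = 2*7*7/14 + 1 = 8.0000.
        Var[R] = 2*n_A*n_B*(2*n_A*n_B - n_A - n_B) / ((n_A+n_B)^2 * (n_A+n_B-1)) = 8232/2548 = 3.2308.
        SD[R] = 1.7974.
Step 4: Continuity-corrected z = (R - 0.5 - E[R]) / SD[R] = (10 - 0.5 - 8.0000) / 1.7974 = 0.8345.
Step 5: Two-sided p-value via normal approximation = 2*(1 - Phi(|z|)) = 0.403986.
Step 6: alpha = 0.1. fail to reject H0.

R = 10, z = 0.8345, p = 0.403986, fail to reject H0.


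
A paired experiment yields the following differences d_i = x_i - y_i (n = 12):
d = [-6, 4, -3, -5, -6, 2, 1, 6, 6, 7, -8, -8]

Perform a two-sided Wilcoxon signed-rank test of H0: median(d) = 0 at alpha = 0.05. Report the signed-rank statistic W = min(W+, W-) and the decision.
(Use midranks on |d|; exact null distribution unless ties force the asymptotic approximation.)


Step 1: Drop any zero differences (none here) and take |d_i|.
|d| = [6, 4, 3, 5, 6, 2, 1, 6, 6, 7, 8, 8]
Step 2: Midrank |d_i| (ties get averaged ranks).
ranks: |6|->7.5, |4|->4, |3|->3, |5|->5, |6|->7.5, |2|->2, |1|->1, |6|->7.5, |6|->7.5, |7|->10, |8|->11.5, |8|->11.5
Step 3: Attach original signs; sum ranks with positive sign and with negative sign.
W+ = 4 + 2 + 1 + 7.5 + 7.5 + 10 = 32
W- = 7.5 + 3 + 5 + 7.5 + 11.5 + 11.5 = 46
(Check: W+ + W- = 78 should equal n(n+1)/2 = 78.)
Step 4: Test statistic W = min(W+, W-) = 32.
Step 5: Ties in |d|, so use the tie-corrected normal approximation.
        E[W] = n(n+1)/4 = 12*13/4 = 39.
        Tie groups: |d|=6 (t=4), |d|=8 (t=2); sum(t^3 - t) = 66.
        Var[W] = n(n+1)(2n+1)/24 - sum(t^3-t)/48 = 3900/24 - 66/48 = 161.125.
        z = (W - E[W]) / sqrt(Var[W]) = (32 - 39) / 12.6935 = -0.5515.
        Two-sided p = 2*Phi(z) = 0.581316.
Step 6: alpha = 0.05. fail to reject H0.

W+ = 32, W- = 46, W = min = 32, p = 0.581316, fail to reject H0.


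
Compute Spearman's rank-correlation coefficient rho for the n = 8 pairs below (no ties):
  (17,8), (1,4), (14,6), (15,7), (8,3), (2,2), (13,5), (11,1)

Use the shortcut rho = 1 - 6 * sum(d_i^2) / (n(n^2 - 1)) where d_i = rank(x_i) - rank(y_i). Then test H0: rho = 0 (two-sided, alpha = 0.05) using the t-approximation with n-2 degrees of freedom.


Step 1: Rank x and y separately (midranks; no ties here).
rank(x): 17->8, 1->1, 14->6, 15->7, 8->3, 2->2, 13->5, 11->4
rank(y): 8->8, 4->4, 6->6, 7->7, 3->3, 2->2, 5->5, 1->1
Step 2: d_i = R_x(i) - R_y(i); compute d_i^2.
  (8-8)^2=0, (1-4)^2=9, (6-6)^2=0, (7-7)^2=0, (3-3)^2=0, (2-2)^2=0, (5-5)^2=0, (4-1)^2=9
sum(d^2) = 18.
Step 3: rho = 1 - 6*18 / (8*(8^2 - 1)) = 1 - 108/504 = 0.785714.
Step 4: Under H0, t = rho * sqrt((n-2)/(1-rho^2)) = 3.1113 ~ t(6).
Step 5: Two-sided p-value from the t-distribution with 6 df = 0.020815.
Step 6: alpha = 0.05. reject H0.

rho = 0.7857, p = 0.020815, reject H0 at alpha = 0.05.


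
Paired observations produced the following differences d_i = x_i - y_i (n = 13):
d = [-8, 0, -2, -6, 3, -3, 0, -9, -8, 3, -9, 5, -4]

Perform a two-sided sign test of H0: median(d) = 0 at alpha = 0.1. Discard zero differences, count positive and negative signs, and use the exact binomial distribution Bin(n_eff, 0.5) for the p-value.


Step 1: Discard zero differences. Original n = 13; n_eff = number of nonzero differences = 11.
Nonzero differences (with sign): -8, -2, -6, +3, -3, -9, -8, +3, -9, +5, -4
Step 2: Count signs: positive = 3, negative = 8.
Step 3: Under H0: P(positive) = 0.5, so the number of positives S ~ Bin(11, 0.5).
Step 4: Two-sided exact p-value = sum of Bin(11,0.5) probabilities at or below the observed probability = 0.226562.
Step 5: alpha = 0.1. fail to reject H0.

n_eff = 11, pos = 3, neg = 8, p = 0.226562, fail to reject H0.


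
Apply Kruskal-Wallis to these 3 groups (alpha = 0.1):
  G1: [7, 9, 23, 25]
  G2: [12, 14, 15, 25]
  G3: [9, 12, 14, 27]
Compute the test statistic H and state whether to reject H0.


Step 1: Combine all N = 12 observations and assign midranks.
sorted (value, group, rank): (7,G1,1), (9,G1,2.5), (9,G3,2.5), (12,G2,4.5), (12,G3,4.5), (14,G2,6.5), (14,G3,6.5), (15,G2,8), (23,G1,9), (25,G1,10.5), (25,G2,10.5), (27,G3,12)
Step 2: Sum ranks within each group.
R_1 = 23 (n_1 = 4)
R_2 = 29.5 (n_2 = 4)
R_3 = 25.5 (n_3 = 4)
Step 3: H = 12/(N(N+1)) * sum(R_i^2/n_i) - 3(N+1)
     = 12/(12*13) * (23^2/4 + 29.5^2/4 + 25.5^2/4) - 3*13
     = 0.076923 * 512.375 - 39
     = 0.413462.
Step 4: Ties present; correction factor C = 1 - 24/(12^3 - 12) = 0.986014. Corrected H = 0.413462 / 0.986014 = 0.419326.
Step 5: Under H0, H ~ chi^2(2); p-value = 0.810857.
Step 6: alpha = 0.1. fail to reject H0.

H = 0.4193, df = 2, p = 0.810857, fail to reject H0.


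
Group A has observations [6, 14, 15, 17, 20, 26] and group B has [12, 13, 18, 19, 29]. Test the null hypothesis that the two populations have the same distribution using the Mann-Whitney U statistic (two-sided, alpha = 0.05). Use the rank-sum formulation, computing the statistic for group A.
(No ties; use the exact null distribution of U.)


Step 1: Combine and sort all 11 observations; assign midranks.
sorted (value, group): (6,X), (12,Y), (13,Y), (14,X), (15,X), (17,X), (18,Y), (19,Y), (20,X), (26,X), (29,Y)
ranks: 6->1, 12->2, 13->3, 14->4, 15->5, 17->6, 18->7, 19->8, 20->9, 26->10, 29->11
Step 2: Rank sum for X: R1 = 1 + 4 + 5 + 6 + 9 + 10 = 35.
Step 3: U_X = R1 - n1(n1+1)/2 = 35 - 6*7/2 = 35 - 21 = 14.
       U_Y = n1*n2 - U_X = 30 - 14 = 16.
Step 4: No ties, so the exact null distribution of U (based on enumerating the C(11,6) = 462 equally likely rank assignments) gives the two-sided p-value.
Step 5: p-value = 0.930736; compare to alpha = 0.05. fail to reject H0.

U_X = 14, p = 0.930736, fail to reject H0 at alpha = 0.05.


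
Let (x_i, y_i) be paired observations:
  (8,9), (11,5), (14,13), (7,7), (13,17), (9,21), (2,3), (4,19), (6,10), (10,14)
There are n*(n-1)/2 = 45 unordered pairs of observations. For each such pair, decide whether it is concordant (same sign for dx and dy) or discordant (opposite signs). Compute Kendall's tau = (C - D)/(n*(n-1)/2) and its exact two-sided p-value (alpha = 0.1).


Step 1: Enumerate the 45 unordered pairs (i,j) with i<j and classify each by sign(x_j-x_i) * sign(y_j-y_i).
  (1,2):dx=+3,dy=-4->D; (1,3):dx=+6,dy=+4->C; (1,4):dx=-1,dy=-2->C; (1,5):dx=+5,dy=+8->C
  (1,6):dx=+1,dy=+12->C; (1,7):dx=-6,dy=-6->C; (1,8):dx=-4,dy=+10->D; (1,9):dx=-2,dy=+1->D
  (1,10):dx=+2,dy=+5->C; (2,3):dx=+3,dy=+8->C; (2,4):dx=-4,dy=+2->D; (2,5):dx=+2,dy=+12->C
  (2,6):dx=-2,dy=+16->D; (2,7):dx=-9,dy=-2->C; (2,8):dx=-7,dy=+14->D; (2,9):dx=-5,dy=+5->D
  (2,10):dx=-1,dy=+9->D; (3,4):dx=-7,dy=-6->C; (3,5):dx=-1,dy=+4->D; (3,6):dx=-5,dy=+8->D
  (3,7):dx=-12,dy=-10->C; (3,8):dx=-10,dy=+6->D; (3,9):dx=-8,dy=-3->C; (3,10):dx=-4,dy=+1->D
  (4,5):dx=+6,dy=+10->C; (4,6):dx=+2,dy=+14->C; (4,7):dx=-5,dy=-4->C; (4,8):dx=-3,dy=+12->D
  (4,9):dx=-1,dy=+3->D; (4,10):dx=+3,dy=+7->C; (5,6):dx=-4,dy=+4->D; (5,7):dx=-11,dy=-14->C
  (5,8):dx=-9,dy=+2->D; (5,9):dx=-7,dy=-7->C; (5,10):dx=-3,dy=-3->C; (6,7):dx=-7,dy=-18->C
  (6,8):dx=-5,dy=-2->C; (6,9):dx=-3,dy=-11->C; (6,10):dx=+1,dy=-7->D; (7,8):dx=+2,dy=+16->C
  (7,9):dx=+4,dy=+7->C; (7,10):dx=+8,dy=+11->C; (8,9):dx=+2,dy=-9->D; (8,10):dx=+6,dy=-5->D
  (9,10):dx=+4,dy=+4->C
Step 2: C = 26, D = 19, total pairs = 45.
Step 3: tau = (C - D)/(n(n-1)/2) = (26 - 19)/45 = 0.155556.
Step 4: Exact two-sided p-value (enumerate n! = 3628800 permutations of y under H0): p = 0.600654.
Step 5: alpha = 0.1. fail to reject H0.

tau_b = 0.1556 (C=26, D=19), p = 0.600654, fail to reject H0.


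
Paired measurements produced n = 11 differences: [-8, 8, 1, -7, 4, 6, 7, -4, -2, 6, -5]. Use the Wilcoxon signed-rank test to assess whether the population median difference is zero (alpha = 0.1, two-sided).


Step 1: Drop any zero differences (none here) and take |d_i|.
|d| = [8, 8, 1, 7, 4, 6, 7, 4, 2, 6, 5]
Step 2: Midrank |d_i| (ties get averaged ranks).
ranks: |8|->10.5, |8|->10.5, |1|->1, |7|->8.5, |4|->3.5, |6|->6.5, |7|->8.5, |4|->3.5, |2|->2, |6|->6.5, |5|->5
Step 3: Attach original signs; sum ranks with positive sign and with negative sign.
W+ = 10.5 + 1 + 3.5 + 6.5 + 8.5 + 6.5 = 36.5
W- = 10.5 + 8.5 + 3.5 + 2 + 5 = 29.5
(Check: W+ + W- = 66 should equal n(n+1)/2 = 66.)
Step 4: Test statistic W = min(W+, W-) = 29.5.
Step 5: Ties in |d|, so use the tie-corrected normal approximation.
        E[W] = n(n+1)/4 = 11*12/4 = 33.
        Tie groups: |d|=4 (t=2), |d|=6 (t=2), |d|=7 (t=2), |d|=8 (t=2); sum(t^3 - t) = 24.
        Var[W] = n(n+1)(2n+1)/24 - sum(t^3-t)/48 = 3036/24 - 24/48 = 126.
        z = (W - E[W]) / sqrt(Var[W]) = (29.5 - 33) / 11.2250 = -0.3118.
        Two-sided p = 2*Phi(z) = 0.755189.
Step 6: alpha = 0.1. fail to reject H0.

W+ = 36.5, W- = 29.5, W = min = 29.5, p = 0.755189, fail to reject H0.


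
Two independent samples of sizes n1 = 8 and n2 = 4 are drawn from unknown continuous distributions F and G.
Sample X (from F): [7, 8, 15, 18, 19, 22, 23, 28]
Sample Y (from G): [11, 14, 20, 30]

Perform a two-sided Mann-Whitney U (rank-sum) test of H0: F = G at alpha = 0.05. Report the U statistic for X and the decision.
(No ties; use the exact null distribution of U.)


Step 1: Combine and sort all 12 observations; assign midranks.
sorted (value, group): (7,X), (8,X), (11,Y), (14,Y), (15,X), (18,X), (19,X), (20,Y), (22,X), (23,X), (28,X), (30,Y)
ranks: 7->1, 8->2, 11->3, 14->4, 15->5, 18->6, 19->7, 20->8, 22->9, 23->10, 28->11, 30->12
Step 2: Rank sum for X: R1 = 1 + 2 + 5 + 6 + 7 + 9 + 10 + 11 = 51.
Step 3: U_X = R1 - n1(n1+1)/2 = 51 - 8*9/2 = 51 - 36 = 15.
       U_Y = n1*n2 - U_X = 32 - 15 = 17.
Step 4: No ties, so the exact null distribution of U (based on enumerating the C(12,8) = 495 equally likely rank assignments) gives the two-sided p-value.
Step 5: p-value = 0.933333; compare to alpha = 0.05. fail to reject H0.

U_X = 15, p = 0.933333, fail to reject H0 at alpha = 0.05.


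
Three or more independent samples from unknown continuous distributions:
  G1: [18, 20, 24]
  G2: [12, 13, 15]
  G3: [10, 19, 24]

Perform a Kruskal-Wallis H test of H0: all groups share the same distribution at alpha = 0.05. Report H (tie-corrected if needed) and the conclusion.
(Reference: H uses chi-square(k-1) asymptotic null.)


Step 1: Combine all N = 9 observations and assign midranks.
sorted (value, group, rank): (10,G3,1), (12,G2,2), (13,G2,3), (15,G2,4), (18,G1,5), (19,G3,6), (20,G1,7), (24,G1,8.5), (24,G3,8.5)
Step 2: Sum ranks within each group.
R_1 = 20.5 (n_1 = 3)
R_2 = 9 (n_2 = 3)
R_3 = 15.5 (n_3 = 3)
Step 3: H = 12/(N(N+1)) * sum(R_i^2/n_i) - 3(N+1)
     = 12/(9*10) * (20.5^2/3 + 9^2/3 + 15.5^2/3) - 3*10
     = 0.133333 * 247.167 - 30
     = 2.955556.
Step 4: Ties present; correction factor C = 1 - 6/(9^3 - 9) = 0.991667. Corrected H = 2.955556 / 0.991667 = 2.980392.
Step 5: Under H0, H ~ chi^2(2); p-value = 0.225328.
Step 6: alpha = 0.05. fail to reject H0.

H = 2.9804, df = 2, p = 0.225328, fail to reject H0.


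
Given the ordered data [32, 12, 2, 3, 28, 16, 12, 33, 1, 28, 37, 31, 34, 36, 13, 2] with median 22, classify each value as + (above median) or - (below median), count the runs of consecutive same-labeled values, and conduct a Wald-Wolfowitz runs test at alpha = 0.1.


Step 1: Compute median = 22; label A = above, B = below.
Labels in order: ABBBABBABAAAAABB  (n_A = 8, n_B = 8)
Step 2: Count runs R = 8.
Step 3: Under H0 (random ordering), E[R] = 2*n_A*n_B/(n_A+n_B) + 1 = 2*8*8/16 + 1 = 9.0000.
        Var[R] = 2*n_A*n_B*(2*n_A*n_B - n_A - n_B) / ((n_A+n_B)^2 * (n_A+n_B-1)) = 14336/3840 = 3.7333.
        SD[R] = 1.9322.
Step 4: Continuity-corrected z = (R + 0.5 - E[R]) / SD[R] = (8 + 0.5 - 9.0000) / 1.9322 = -0.2588.
Step 5: Two-sided p-value via normal approximation = 2*(1 - Phi(|z|)) = 0.795809.
Step 6: alpha = 0.1. fail to reject H0.

R = 8, z = -0.2588, p = 0.795809, fail to reject H0.


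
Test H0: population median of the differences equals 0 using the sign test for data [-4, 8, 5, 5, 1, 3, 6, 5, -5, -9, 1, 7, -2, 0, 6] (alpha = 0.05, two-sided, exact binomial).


Step 1: Discard zero differences. Original n = 15; n_eff = number of nonzero differences = 14.
Nonzero differences (with sign): -4, +8, +5, +5, +1, +3, +6, +5, -5, -9, +1, +7, -2, +6
Step 2: Count signs: positive = 10, negative = 4.
Step 3: Under H0: P(positive) = 0.5, so the number of positives S ~ Bin(14, 0.5).
Step 4: Two-sided exact p-value = sum of Bin(14,0.5) probabilities at or below the observed probability = 0.179565.
Step 5: alpha = 0.05. fail to reject H0.

n_eff = 14, pos = 10, neg = 4, p = 0.179565, fail to reject H0.


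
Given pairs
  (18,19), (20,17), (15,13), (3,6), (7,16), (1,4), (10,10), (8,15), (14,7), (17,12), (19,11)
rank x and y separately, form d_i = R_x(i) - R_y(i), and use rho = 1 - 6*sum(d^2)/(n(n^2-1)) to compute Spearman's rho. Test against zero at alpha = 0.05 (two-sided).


Step 1: Rank x and y separately (midranks; no ties here).
rank(x): 18->9, 20->11, 15->7, 3->2, 7->3, 1->1, 10->5, 8->4, 14->6, 17->8, 19->10
rank(y): 19->11, 17->10, 13->7, 6->2, 16->9, 4->1, 10->4, 15->8, 7->3, 12->6, 11->5
Step 2: d_i = R_x(i) - R_y(i); compute d_i^2.
  (9-11)^2=4, (11-10)^2=1, (7-7)^2=0, (2-2)^2=0, (3-9)^2=36, (1-1)^2=0, (5-4)^2=1, (4-8)^2=16, (6-3)^2=9, (8-6)^2=4, (10-5)^2=25
sum(d^2) = 96.
Step 3: rho = 1 - 6*96 / (11*(11^2 - 1)) = 1 - 576/1320 = 0.563636.
Step 4: Under H0, t = rho * sqrt((n-2)/(1-rho^2)) = 2.0470 ~ t(9).
Step 5: Two-sided p-value from the t-distribution with 9 df = 0.070952.
Step 6: alpha = 0.05. fail to reject H0.

rho = 0.5636, p = 0.070952, fail to reject H0 at alpha = 0.05.


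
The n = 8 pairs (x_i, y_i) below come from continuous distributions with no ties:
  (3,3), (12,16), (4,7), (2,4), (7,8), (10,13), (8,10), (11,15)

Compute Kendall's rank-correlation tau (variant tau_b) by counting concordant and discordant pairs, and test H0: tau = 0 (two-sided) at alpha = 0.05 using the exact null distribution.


Step 1: Enumerate the 28 unordered pairs (i,j) with i<j and classify each by sign(x_j-x_i) * sign(y_j-y_i).
  (1,2):dx=+9,dy=+13->C; (1,3):dx=+1,dy=+4->C; (1,4):dx=-1,dy=+1->D; (1,5):dx=+4,dy=+5->C
  (1,6):dx=+7,dy=+10->C; (1,7):dx=+5,dy=+7->C; (1,8):dx=+8,dy=+12->C; (2,3):dx=-8,dy=-9->C
  (2,4):dx=-10,dy=-12->C; (2,5):dx=-5,dy=-8->C; (2,6):dx=-2,dy=-3->C; (2,7):dx=-4,dy=-6->C
  (2,8):dx=-1,dy=-1->C; (3,4):dx=-2,dy=-3->C; (3,5):dx=+3,dy=+1->C; (3,6):dx=+6,dy=+6->C
  (3,7):dx=+4,dy=+3->C; (3,8):dx=+7,dy=+8->C; (4,5):dx=+5,dy=+4->C; (4,6):dx=+8,dy=+9->C
  (4,7):dx=+6,dy=+6->C; (4,8):dx=+9,dy=+11->C; (5,6):dx=+3,dy=+5->C; (5,7):dx=+1,dy=+2->C
  (5,8):dx=+4,dy=+7->C; (6,7):dx=-2,dy=-3->C; (6,8):dx=+1,dy=+2->C; (7,8):dx=+3,dy=+5->C
Step 2: C = 27, D = 1, total pairs = 28.
Step 3: tau = (C - D)/(n(n-1)/2) = (27 - 1)/28 = 0.928571.
Step 4: Exact two-sided p-value (enumerate n! = 40320 permutations of y under H0): p = 0.000397.
Step 5: alpha = 0.05. reject H0.

tau_b = 0.9286 (C=27, D=1), p = 0.000397, reject H0.


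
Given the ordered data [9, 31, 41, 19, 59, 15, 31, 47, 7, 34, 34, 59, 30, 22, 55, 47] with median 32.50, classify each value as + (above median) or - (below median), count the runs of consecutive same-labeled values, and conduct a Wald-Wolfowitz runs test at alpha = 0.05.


Step 1: Compute median = 32.50; label A = above, B = below.
Labels in order: BBABABBABAAABBAA  (n_A = 8, n_B = 8)
Step 2: Count runs R = 10.
Step 3: Under H0 (random ordering), E[R] = 2*n_A*n_B/(n_A+n_B) + 1 = 2*8*8/16 + 1 = 9.0000.
        Var[R] = 2*n_A*n_B*(2*n_A*n_B - n_A - n_B) / ((n_A+n_B)^2 * (n_A+n_B-1)) = 14336/3840 = 3.7333.
        SD[R] = 1.9322.
Step 4: Continuity-corrected z = (R - 0.5 - E[R]) / SD[R] = (10 - 0.5 - 9.0000) / 1.9322 = 0.2588.
Step 5: Two-sided p-value via normal approximation = 2*(1 - Phi(|z|)) = 0.795809.
Step 6: alpha = 0.05. fail to reject H0.

R = 10, z = 0.2588, p = 0.795809, fail to reject H0.


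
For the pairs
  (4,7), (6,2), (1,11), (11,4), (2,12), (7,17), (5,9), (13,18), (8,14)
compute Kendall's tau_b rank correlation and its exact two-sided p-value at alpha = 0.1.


Step 1: Enumerate the 36 unordered pairs (i,j) with i<j and classify each by sign(x_j-x_i) * sign(y_j-y_i).
  (1,2):dx=+2,dy=-5->D; (1,3):dx=-3,dy=+4->D; (1,4):dx=+7,dy=-3->D; (1,5):dx=-2,dy=+5->D
  (1,6):dx=+3,dy=+10->C; (1,7):dx=+1,dy=+2->C; (1,8):dx=+9,dy=+11->C; (1,9):dx=+4,dy=+7->C
  (2,3):dx=-5,dy=+9->D; (2,4):dx=+5,dy=+2->C; (2,5):dx=-4,dy=+10->D; (2,6):dx=+1,dy=+15->C
  (2,7):dx=-1,dy=+7->D; (2,8):dx=+7,dy=+16->C; (2,9):dx=+2,dy=+12->C; (3,4):dx=+10,dy=-7->D
  (3,5):dx=+1,dy=+1->C; (3,6):dx=+6,dy=+6->C; (3,7):dx=+4,dy=-2->D; (3,8):dx=+12,dy=+7->C
  (3,9):dx=+7,dy=+3->C; (4,5):dx=-9,dy=+8->D; (4,6):dx=-4,dy=+13->D; (4,7):dx=-6,dy=+5->D
  (4,8):dx=+2,dy=+14->C; (4,9):dx=-3,dy=+10->D; (5,6):dx=+5,dy=+5->C; (5,7):dx=+3,dy=-3->D
  (5,8):dx=+11,dy=+6->C; (5,9):dx=+6,dy=+2->C; (6,7):dx=-2,dy=-8->C; (6,8):dx=+6,dy=+1->C
  (6,9):dx=+1,dy=-3->D; (7,8):dx=+8,dy=+9->C; (7,9):dx=+3,dy=+5->C; (8,9):dx=-5,dy=-4->C
Step 2: C = 21, D = 15, total pairs = 36.
Step 3: tau = (C - D)/(n(n-1)/2) = (21 - 15)/36 = 0.166667.
Step 4: Exact two-sided p-value (enumerate n! = 362880 permutations of y under H0): p = 0.612202.
Step 5: alpha = 0.1. fail to reject H0.

tau_b = 0.1667 (C=21, D=15), p = 0.612202, fail to reject H0.


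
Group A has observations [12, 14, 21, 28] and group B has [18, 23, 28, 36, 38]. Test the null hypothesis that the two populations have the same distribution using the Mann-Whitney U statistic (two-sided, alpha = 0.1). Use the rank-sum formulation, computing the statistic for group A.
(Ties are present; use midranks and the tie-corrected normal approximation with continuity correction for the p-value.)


Step 1: Combine and sort all 9 observations; assign midranks.
sorted (value, group): (12,X), (14,X), (18,Y), (21,X), (23,Y), (28,X), (28,Y), (36,Y), (38,Y)
ranks: 12->1, 14->2, 18->3, 21->4, 23->5, 28->6.5, 28->6.5, 36->8, 38->9
Step 2: Rank sum for X: R1 = 1 + 2 + 4 + 6.5 = 13.5.
Step 3: U_X = R1 - n1(n1+1)/2 = 13.5 - 4*5/2 = 13.5 - 10 = 3.5.
       U_Y = n1*n2 - U_X = 20 - 3.5 = 16.5.
Step 4: Ties are present, so use the tie-corrected normal approximation (with continuity correction) for the p-value.
Step 5: p-value = 0.139983; compare to alpha = 0.1. fail to reject H0.

U_X = 3.5, p = 0.139983, fail to reject H0 at alpha = 0.1.


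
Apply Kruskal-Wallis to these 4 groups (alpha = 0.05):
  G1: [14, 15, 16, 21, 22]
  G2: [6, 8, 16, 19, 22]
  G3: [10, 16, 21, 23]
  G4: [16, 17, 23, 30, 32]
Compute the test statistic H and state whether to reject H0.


Step 1: Combine all N = 19 observations and assign midranks.
sorted (value, group, rank): (6,G2,1), (8,G2,2), (10,G3,3), (14,G1,4), (15,G1,5), (16,G1,7.5), (16,G2,7.5), (16,G3,7.5), (16,G4,7.5), (17,G4,10), (19,G2,11), (21,G1,12.5), (21,G3,12.5), (22,G1,14.5), (22,G2,14.5), (23,G3,16.5), (23,G4,16.5), (30,G4,18), (32,G4,19)
Step 2: Sum ranks within each group.
R_1 = 43.5 (n_1 = 5)
R_2 = 36 (n_2 = 5)
R_3 = 39.5 (n_3 = 4)
R_4 = 71 (n_4 = 5)
Step 3: H = 12/(N(N+1)) * sum(R_i^2/n_i) - 3(N+1)
     = 12/(19*20) * (43.5^2/5 + 36^2/5 + 39.5^2/4 + 71^2/5) - 3*20
     = 0.031579 * 2035.91 - 60
     = 4.291974.
Step 4: Ties present; correction factor C = 1 - 78/(19^3 - 19) = 0.988596. Corrected H = 4.291974 / 0.988596 = 4.341482.
Step 5: Under H0, H ~ chi^2(3); p-value = 0.226873.
Step 6: alpha = 0.05. fail to reject H0.

H = 4.3415, df = 3, p = 0.226873, fail to reject H0.


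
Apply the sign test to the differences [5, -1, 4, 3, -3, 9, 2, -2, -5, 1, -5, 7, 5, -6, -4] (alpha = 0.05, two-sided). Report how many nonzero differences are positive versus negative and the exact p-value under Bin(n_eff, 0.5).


Step 1: Discard zero differences. Original n = 15; n_eff = number of nonzero differences = 15.
Nonzero differences (with sign): +5, -1, +4, +3, -3, +9, +2, -2, -5, +1, -5, +7, +5, -6, -4
Step 2: Count signs: positive = 8, negative = 7.
Step 3: Under H0: P(positive) = 0.5, so the number of positives S ~ Bin(15, 0.5).
Step 4: Two-sided exact p-value = sum of Bin(15,0.5) probabilities at or below the observed probability = 1.000000.
Step 5: alpha = 0.05. fail to reject H0.

n_eff = 15, pos = 8, neg = 7, p = 1.000000, fail to reject H0.


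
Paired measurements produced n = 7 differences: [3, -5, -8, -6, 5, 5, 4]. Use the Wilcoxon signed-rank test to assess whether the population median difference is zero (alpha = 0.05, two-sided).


Step 1: Drop any zero differences (none here) and take |d_i|.
|d| = [3, 5, 8, 6, 5, 5, 4]
Step 2: Midrank |d_i| (ties get averaged ranks).
ranks: |3|->1, |5|->4, |8|->7, |6|->6, |5|->4, |5|->4, |4|->2
Step 3: Attach original signs; sum ranks with positive sign and with negative sign.
W+ = 1 + 4 + 4 + 2 = 11
W- = 4 + 7 + 6 = 17
(Check: W+ + W- = 28 should equal n(n+1)/2 = 28.)
Step 4: Test statistic W = min(W+, W-) = 11.
Step 5: Ties in |d|, so use the tie-corrected normal approximation.
        E[W] = n(n+1)/4 = 7*8/4 = 14.
        Tie groups: |d|=5 (t=3); sum(t^3 - t) = 24.
        Var[W] = n(n+1)(2n+1)/24 - sum(t^3-t)/48 = 840/24 - 24/48 = 34.5.
        z = (W - E[W]) / sqrt(Var[W]) = (11 - 14) / 5.8737 = -0.5108.
        Two-sided p = 2*Phi(z) = 0.609523.
Step 6: alpha = 0.05. fail to reject H0.

W+ = 11, W- = 17, W = min = 11, p = 0.609523, fail to reject H0.


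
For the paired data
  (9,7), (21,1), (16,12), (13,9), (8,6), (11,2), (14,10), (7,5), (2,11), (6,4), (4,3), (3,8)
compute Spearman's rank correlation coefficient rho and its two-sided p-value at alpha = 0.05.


Step 1: Rank x and y separately (midranks; no ties here).
rank(x): 9->7, 21->12, 16->11, 13->9, 8->6, 11->8, 14->10, 7->5, 2->1, 6->4, 4->3, 3->2
rank(y): 7->7, 1->1, 12->12, 9->9, 6->6, 2->2, 10->10, 5->5, 11->11, 4->4, 3->3, 8->8
Step 2: d_i = R_x(i) - R_y(i); compute d_i^2.
  (7-7)^2=0, (12-1)^2=121, (11-12)^2=1, (9-9)^2=0, (6-6)^2=0, (8-2)^2=36, (10-10)^2=0, (5-5)^2=0, (1-11)^2=100, (4-4)^2=0, (3-3)^2=0, (2-8)^2=36
sum(d^2) = 294.
Step 3: rho = 1 - 6*294 / (12*(12^2 - 1)) = 1 - 1764/1716 = -0.027972.
Step 4: Under H0, t = rho * sqrt((n-2)/(1-rho^2)) = -0.0885 ~ t(10).
Step 5: Two-sided p-value from the t-distribution with 10 df = 0.931234.
Step 6: alpha = 0.05. fail to reject H0.

rho = -0.0280, p = 0.931234, fail to reject H0 at alpha = 0.05.


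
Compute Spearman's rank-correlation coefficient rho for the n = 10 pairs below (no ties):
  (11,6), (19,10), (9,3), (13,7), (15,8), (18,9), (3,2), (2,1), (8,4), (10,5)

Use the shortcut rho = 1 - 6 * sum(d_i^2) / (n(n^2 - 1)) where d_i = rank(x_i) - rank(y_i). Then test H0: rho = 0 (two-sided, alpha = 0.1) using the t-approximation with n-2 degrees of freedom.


Step 1: Rank x and y separately (midranks; no ties here).
rank(x): 11->6, 19->10, 9->4, 13->7, 15->8, 18->9, 3->2, 2->1, 8->3, 10->5
rank(y): 6->6, 10->10, 3->3, 7->7, 8->8, 9->9, 2->2, 1->1, 4->4, 5->5
Step 2: d_i = R_x(i) - R_y(i); compute d_i^2.
  (6-6)^2=0, (10-10)^2=0, (4-3)^2=1, (7-7)^2=0, (8-8)^2=0, (9-9)^2=0, (2-2)^2=0, (1-1)^2=0, (3-4)^2=1, (5-5)^2=0
sum(d^2) = 2.
Step 3: rho = 1 - 6*2 / (10*(10^2 - 1)) = 1 - 12/990 = 0.987879.
Step 4: Under H0, t = rho * sqrt((n-2)/(1-rho^2)) = 18.0003 ~ t(8).
Step 5: Two-sided p-value from the t-distribution with 8 df = 0.000000.
Step 6: alpha = 0.1. reject H0.

rho = 0.9879, p = 0.000000, reject H0 at alpha = 0.1.


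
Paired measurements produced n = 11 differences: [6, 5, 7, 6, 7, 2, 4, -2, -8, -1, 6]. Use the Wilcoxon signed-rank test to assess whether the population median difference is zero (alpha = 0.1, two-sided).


Step 1: Drop any zero differences (none here) and take |d_i|.
|d| = [6, 5, 7, 6, 7, 2, 4, 2, 8, 1, 6]
Step 2: Midrank |d_i| (ties get averaged ranks).
ranks: |6|->7, |5|->5, |7|->9.5, |6|->7, |7|->9.5, |2|->2.5, |4|->4, |2|->2.5, |8|->11, |1|->1, |6|->7
Step 3: Attach original signs; sum ranks with positive sign and with negative sign.
W+ = 7 + 5 + 9.5 + 7 + 9.5 + 2.5 + 4 + 7 = 51.5
W- = 2.5 + 11 + 1 = 14.5
(Check: W+ + W- = 66 should equal n(n+1)/2 = 66.)
Step 4: Test statistic W = min(W+, W-) = 14.5.
Step 5: Ties in |d|, so use the tie-corrected normal approximation.
        E[W] = n(n+1)/4 = 11*12/4 = 33.
        Tie groups: |d|=2 (t=2), |d|=6 (t=3), |d|=7 (t=2); sum(t^3 - t) = 36.
        Var[W] = n(n+1)(2n+1)/24 - sum(t^3-t)/48 = 3036/24 - 36/48 = 125.75.
        z = (W - E[W]) / sqrt(Var[W]) = (14.5 - 33) / 11.2138 = -1.6497.
        Two-sided p = 2*Phi(z) = 0.098994.
Step 6: alpha = 0.1. reject H0.

W+ = 51.5, W- = 14.5, W = min = 14.5, p = 0.098994, reject H0.


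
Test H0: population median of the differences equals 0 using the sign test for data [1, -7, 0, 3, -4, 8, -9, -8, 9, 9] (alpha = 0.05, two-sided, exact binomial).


Step 1: Discard zero differences. Original n = 10; n_eff = number of nonzero differences = 9.
Nonzero differences (with sign): +1, -7, +3, -4, +8, -9, -8, +9, +9
Step 2: Count signs: positive = 5, negative = 4.
Step 3: Under H0: P(positive) = 0.5, so the number of positives S ~ Bin(9, 0.5).
Step 4: Two-sided exact p-value = sum of Bin(9,0.5) probabilities at or below the observed probability = 1.000000.
Step 5: alpha = 0.05. fail to reject H0.

n_eff = 9, pos = 5, neg = 4, p = 1.000000, fail to reject H0.


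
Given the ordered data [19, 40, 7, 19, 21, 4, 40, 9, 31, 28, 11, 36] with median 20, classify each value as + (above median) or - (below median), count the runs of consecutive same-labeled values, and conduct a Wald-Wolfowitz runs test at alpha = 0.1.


Step 1: Compute median = 20; label A = above, B = below.
Labels in order: BABBABABAABA  (n_A = 6, n_B = 6)
Step 2: Count runs R = 10.
Step 3: Under H0 (random ordering), E[R] = 2*n_A*n_B/(n_A+n_B) + 1 = 2*6*6/12 + 1 = 7.0000.
        Var[R] = 2*n_A*n_B*(2*n_A*n_B - n_A - n_B) / ((n_A+n_B)^2 * (n_A+n_B-1)) = 4320/1584 = 2.7273.
        SD[R] = 1.6514.
Step 4: Continuity-corrected z = (R - 0.5 - E[R]) / SD[R] = (10 - 0.5 - 7.0000) / 1.6514 = 1.5138.
Step 5: Two-sided p-value via normal approximation = 2*(1 - Phi(|z|)) = 0.130070.
Step 6: alpha = 0.1. fail to reject H0.

R = 10, z = 1.5138, p = 0.130070, fail to reject H0.


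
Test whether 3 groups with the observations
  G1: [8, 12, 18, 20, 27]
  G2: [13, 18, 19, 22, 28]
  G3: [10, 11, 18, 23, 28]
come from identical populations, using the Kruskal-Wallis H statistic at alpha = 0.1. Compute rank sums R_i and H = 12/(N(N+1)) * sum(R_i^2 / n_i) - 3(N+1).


Step 1: Combine all N = 15 observations and assign midranks.
sorted (value, group, rank): (8,G1,1), (10,G3,2), (11,G3,3), (12,G1,4), (13,G2,5), (18,G1,7), (18,G2,7), (18,G3,7), (19,G2,9), (20,G1,10), (22,G2,11), (23,G3,12), (27,G1,13), (28,G2,14.5), (28,G3,14.5)
Step 2: Sum ranks within each group.
R_1 = 35 (n_1 = 5)
R_2 = 46.5 (n_2 = 5)
R_3 = 38.5 (n_3 = 5)
Step 3: H = 12/(N(N+1)) * sum(R_i^2/n_i) - 3(N+1)
     = 12/(15*16) * (35^2/5 + 46.5^2/5 + 38.5^2/5) - 3*16
     = 0.050000 * 973.9 - 48
     = 0.695000.
Step 4: Ties present; correction factor C = 1 - 30/(15^3 - 15) = 0.991071. Corrected H = 0.695000 / 0.991071 = 0.701261.
Step 5: Under H0, H ~ chi^2(2); p-value = 0.704244.
Step 6: alpha = 0.1. fail to reject H0.

H = 0.7013, df = 2, p = 0.704244, fail to reject H0.


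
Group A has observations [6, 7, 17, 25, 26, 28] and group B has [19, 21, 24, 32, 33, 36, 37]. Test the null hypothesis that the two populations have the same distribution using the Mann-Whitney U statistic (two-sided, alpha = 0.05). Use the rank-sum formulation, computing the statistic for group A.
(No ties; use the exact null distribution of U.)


Step 1: Combine and sort all 13 observations; assign midranks.
sorted (value, group): (6,X), (7,X), (17,X), (19,Y), (21,Y), (24,Y), (25,X), (26,X), (28,X), (32,Y), (33,Y), (36,Y), (37,Y)
ranks: 6->1, 7->2, 17->3, 19->4, 21->5, 24->6, 25->7, 26->8, 28->9, 32->10, 33->11, 36->12, 37->13
Step 2: Rank sum for X: R1 = 1 + 2 + 3 + 7 + 8 + 9 = 30.
Step 3: U_X = R1 - n1(n1+1)/2 = 30 - 6*7/2 = 30 - 21 = 9.
       U_Y = n1*n2 - U_X = 42 - 9 = 33.
Step 4: No ties, so the exact null distribution of U (based on enumerating the C(13,6) = 1716 equally likely rank assignments) gives the two-sided p-value.
Step 5: p-value = 0.101399; compare to alpha = 0.05. fail to reject H0.

U_X = 9, p = 0.101399, fail to reject H0 at alpha = 0.05.


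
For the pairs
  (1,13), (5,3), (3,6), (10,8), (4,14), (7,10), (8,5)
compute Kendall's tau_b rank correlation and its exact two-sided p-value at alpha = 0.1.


Step 1: Enumerate the 21 unordered pairs (i,j) with i<j and classify each by sign(x_j-x_i) * sign(y_j-y_i).
  (1,2):dx=+4,dy=-10->D; (1,3):dx=+2,dy=-7->D; (1,4):dx=+9,dy=-5->D; (1,5):dx=+3,dy=+1->C
  (1,6):dx=+6,dy=-3->D; (1,7):dx=+7,dy=-8->D; (2,3):dx=-2,dy=+3->D; (2,4):dx=+5,dy=+5->C
  (2,5):dx=-1,dy=+11->D; (2,6):dx=+2,dy=+7->C; (2,7):dx=+3,dy=+2->C; (3,4):dx=+7,dy=+2->C
  (3,5):dx=+1,dy=+8->C; (3,6):dx=+4,dy=+4->C; (3,7):dx=+5,dy=-1->D; (4,5):dx=-6,dy=+6->D
  (4,6):dx=-3,dy=+2->D; (4,7):dx=-2,dy=-3->C; (5,6):dx=+3,dy=-4->D; (5,7):dx=+4,dy=-9->D
  (6,7):dx=+1,dy=-5->D
Step 2: C = 8, D = 13, total pairs = 21.
Step 3: tau = (C - D)/(n(n-1)/2) = (8 - 13)/21 = -0.238095.
Step 4: Exact two-sided p-value (enumerate n! = 5040 permutations of y under H0): p = 0.561905.
Step 5: alpha = 0.1. fail to reject H0.

tau_b = -0.2381 (C=8, D=13), p = 0.561905, fail to reject H0.


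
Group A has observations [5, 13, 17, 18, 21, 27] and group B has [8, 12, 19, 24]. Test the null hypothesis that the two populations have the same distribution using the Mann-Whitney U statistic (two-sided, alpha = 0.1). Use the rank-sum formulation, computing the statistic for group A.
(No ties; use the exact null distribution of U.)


Step 1: Combine and sort all 10 observations; assign midranks.
sorted (value, group): (5,X), (8,Y), (12,Y), (13,X), (17,X), (18,X), (19,Y), (21,X), (24,Y), (27,X)
ranks: 5->1, 8->2, 12->3, 13->4, 17->5, 18->6, 19->7, 21->8, 24->9, 27->10
Step 2: Rank sum for X: R1 = 1 + 4 + 5 + 6 + 8 + 10 = 34.
Step 3: U_X = R1 - n1(n1+1)/2 = 34 - 6*7/2 = 34 - 21 = 13.
       U_Y = n1*n2 - U_X = 24 - 13 = 11.
Step 4: No ties, so the exact null distribution of U (based on enumerating the C(10,6) = 210 equally likely rank assignments) gives the two-sided p-value.
Step 5: p-value = 0.914286; compare to alpha = 0.1. fail to reject H0.

U_X = 13, p = 0.914286, fail to reject H0 at alpha = 0.1.


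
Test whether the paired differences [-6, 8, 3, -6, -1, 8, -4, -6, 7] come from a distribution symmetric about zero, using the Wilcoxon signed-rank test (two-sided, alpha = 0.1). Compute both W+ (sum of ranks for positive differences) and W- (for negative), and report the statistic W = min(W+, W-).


Step 1: Drop any zero differences (none here) and take |d_i|.
|d| = [6, 8, 3, 6, 1, 8, 4, 6, 7]
Step 2: Midrank |d_i| (ties get averaged ranks).
ranks: |6|->5, |8|->8.5, |3|->2, |6|->5, |1|->1, |8|->8.5, |4|->3, |6|->5, |7|->7
Step 3: Attach original signs; sum ranks with positive sign and with negative sign.
W+ = 8.5 + 2 + 8.5 + 7 = 26
W- = 5 + 5 + 1 + 3 + 5 = 19
(Check: W+ + W- = 45 should equal n(n+1)/2 = 45.)
Step 4: Test statistic W = min(W+, W-) = 19.
Step 5: Ties in |d|, so use the tie-corrected normal approximation.
        E[W] = n(n+1)/4 = 9*10/4 = 22.5.
        Tie groups: |d|=6 (t=3), |d|=8 (t=2); sum(t^3 - t) = 30.
        Var[W] = n(n+1)(2n+1)/24 - sum(t^3-t)/48 = 1710/24 - 30/48 = 70.625.
        z = (W - E[W]) / sqrt(Var[W]) = (19 - 22.5) / 8.4039 = -0.4165.
        Two-sided p = 2*Phi(z) = 0.677063.
Step 6: alpha = 0.1. fail to reject H0.

W+ = 26, W- = 19, W = min = 19, p = 0.677063, fail to reject H0.
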